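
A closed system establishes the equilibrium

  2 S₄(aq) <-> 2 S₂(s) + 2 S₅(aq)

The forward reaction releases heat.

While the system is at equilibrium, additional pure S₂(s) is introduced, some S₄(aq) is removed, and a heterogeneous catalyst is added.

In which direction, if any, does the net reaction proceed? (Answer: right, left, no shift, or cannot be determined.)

left

S₂ is a pure solid; its activity is 1 regardless of amount, so Q is unaffected — no shift from this change.
Removing S₄ (aq), a reactant, drives the reaction to the left.
A catalyst speeds both forward and reverse rates equally; it changes neither Q nor K — no shift from this change.
Only the nonzero effect(s) matter; the net shift is to the left.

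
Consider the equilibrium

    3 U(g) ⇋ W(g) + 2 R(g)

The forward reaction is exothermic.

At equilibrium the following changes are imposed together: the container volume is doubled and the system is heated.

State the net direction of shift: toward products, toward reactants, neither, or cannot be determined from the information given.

Gas moles: reactants 3, products 3. Δn_gas = 0, so a volume change leaves Q equal to K — no shift from this change.
The forward reaction is exothermic. Raising T favours the endothermic direction — shift to the left.
Only the nonzero effect(s) matter; the net shift is to the left.

left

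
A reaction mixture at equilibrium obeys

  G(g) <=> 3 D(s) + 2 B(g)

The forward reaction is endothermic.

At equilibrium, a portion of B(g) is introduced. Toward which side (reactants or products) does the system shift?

Adding B (g), a product, drives the reaction to the left.

left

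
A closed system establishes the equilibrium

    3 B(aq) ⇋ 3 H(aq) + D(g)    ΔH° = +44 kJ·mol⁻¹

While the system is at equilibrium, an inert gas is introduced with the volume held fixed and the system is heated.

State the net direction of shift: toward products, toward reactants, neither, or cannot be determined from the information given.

At constant volume, adding an inert gas leaves every reacting species' partial pressure unchanged, so Q is unchanged — no shift from this change.
The forward reaction is endothermic. Raising T favours the endothermic direction — shift to the right.
Only the nonzero effect(s) matter; the net shift is to the right.

right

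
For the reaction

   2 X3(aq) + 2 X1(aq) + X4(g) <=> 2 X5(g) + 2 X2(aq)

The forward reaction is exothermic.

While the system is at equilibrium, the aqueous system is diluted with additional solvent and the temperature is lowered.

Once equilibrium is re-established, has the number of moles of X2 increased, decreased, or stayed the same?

cannot be determined

Dilution lowers every aqueous concentration by the same factor. Δn_aq = 2 − 4 = -2, so the system shifts toward the side with more dissolved moles — to the left.
The forward reaction is exothermic. Lowering T favours the exothermic direction — shift to the right.
The two effects oppose each other, so the net shift — and hence the change in X2 — cannot be determined from the given information.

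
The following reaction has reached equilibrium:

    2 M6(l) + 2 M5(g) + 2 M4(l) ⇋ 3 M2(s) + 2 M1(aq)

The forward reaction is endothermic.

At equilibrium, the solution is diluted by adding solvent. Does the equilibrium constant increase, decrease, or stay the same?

The equilibrium constant depends only on temperature. This perturbation may move the position of equilibrium, but since T is unchanged, K itself is unchanged.

unchanged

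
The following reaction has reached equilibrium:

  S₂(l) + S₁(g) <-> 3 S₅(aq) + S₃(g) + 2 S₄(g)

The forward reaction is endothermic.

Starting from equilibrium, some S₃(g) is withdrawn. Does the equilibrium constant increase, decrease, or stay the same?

The equilibrium constant depends only on temperature. This perturbation may move the position of equilibrium, but since T is unchanged, K itself is unchanged.

unchanged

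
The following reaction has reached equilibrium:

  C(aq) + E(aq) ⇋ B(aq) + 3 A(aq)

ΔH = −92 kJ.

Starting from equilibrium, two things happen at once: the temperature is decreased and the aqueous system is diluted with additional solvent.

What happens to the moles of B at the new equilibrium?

The forward reaction is exothermic. Lowering T favours the exothermic direction — shift to the right.
Dilution lowers every aqueous concentration by the same factor. Δn_aq = 4 − 2 = +2, so the system shifts toward the side with more dissolved moles — to the right.
The net shift is to the right. B is a product, so its amount increases.

increases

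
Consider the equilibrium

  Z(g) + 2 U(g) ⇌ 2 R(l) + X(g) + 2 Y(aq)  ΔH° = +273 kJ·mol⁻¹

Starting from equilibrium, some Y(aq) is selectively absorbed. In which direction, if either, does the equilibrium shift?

Removing Y (aq), a product, drives the reaction to the right.

right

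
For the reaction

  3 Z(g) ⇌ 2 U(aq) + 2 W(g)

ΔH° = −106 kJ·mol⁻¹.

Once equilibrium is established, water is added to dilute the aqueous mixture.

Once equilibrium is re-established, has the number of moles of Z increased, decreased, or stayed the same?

Dilution lowers every aqueous concentration by the same factor. Δn_aq = 2 − 0 = +2, so the system shifts toward the side with more dissolved moles — to the right.
The net shift is to the right. Z is a reactant, so its amount decreases.

decreases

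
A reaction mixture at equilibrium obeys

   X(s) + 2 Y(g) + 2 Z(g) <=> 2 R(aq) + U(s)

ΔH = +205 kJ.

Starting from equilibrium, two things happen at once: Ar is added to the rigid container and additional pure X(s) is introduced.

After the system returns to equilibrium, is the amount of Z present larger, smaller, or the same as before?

At constant volume, adding an inert gas leaves every reacting species' partial pressure unchanged, so Q is unchanged — no shift from this change.
X is a pure solid; its activity is 1 regardless of amount, so Q is unaffected — no shift from this change.
No net shift occurs, so the amount of Z is unchanged.

unchanged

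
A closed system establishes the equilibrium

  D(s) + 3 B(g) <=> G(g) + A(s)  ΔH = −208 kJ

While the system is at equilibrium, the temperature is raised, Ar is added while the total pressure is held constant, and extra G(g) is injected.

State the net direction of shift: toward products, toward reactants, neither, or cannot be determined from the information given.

left

The forward reaction is exothermic. Raising T favours the endothermic direction — shift to the left.
Adding inert gas at constant total pressure expands the volume and lowers every reacting partial pressure. With Δn_gas = 1 − 3 = -2, Q moves away from K toward the side with fewer gas moles, so the system shifts toward the side with more gas moles — to the left.
Adding G (g), a product, drives the reaction to the left.
All effects act in the same direction — net shift to the left.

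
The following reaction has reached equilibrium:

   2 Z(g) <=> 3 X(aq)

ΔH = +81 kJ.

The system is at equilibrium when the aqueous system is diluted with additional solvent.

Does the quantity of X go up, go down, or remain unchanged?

increases

Dilution lowers every aqueous concentration by the same factor. Δn_aq = 3 − 0 = +3, so the system shifts toward the side with more dissolved moles — to the right.
The net shift is to the right. X is a product, so its amount increases.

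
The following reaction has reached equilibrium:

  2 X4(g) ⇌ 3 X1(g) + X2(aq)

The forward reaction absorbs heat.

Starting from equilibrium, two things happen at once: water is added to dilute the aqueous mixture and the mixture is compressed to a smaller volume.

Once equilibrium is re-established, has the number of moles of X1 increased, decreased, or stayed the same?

Dilution lowers every aqueous concentration by the same factor. Δn_aq = 1 − 0 = +1, so the system shifts toward the side with more dissolved moles — to the right.
Gas moles: reactants 2, products 3 (Δn_gas = +1). Compression shifts the system toward the side with fewer moles of gas — to the left.
The two effects oppose each other, so the net shift — and hence the change in X1 — cannot be determined from the given information.

cannot be determined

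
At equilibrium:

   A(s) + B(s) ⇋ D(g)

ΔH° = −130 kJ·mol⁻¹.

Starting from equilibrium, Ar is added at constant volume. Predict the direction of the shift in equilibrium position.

At constant volume, adding an inert gas leaves every reacting species' partial pressure unchanged, so Q is unchanged — no shift from this change.

no shift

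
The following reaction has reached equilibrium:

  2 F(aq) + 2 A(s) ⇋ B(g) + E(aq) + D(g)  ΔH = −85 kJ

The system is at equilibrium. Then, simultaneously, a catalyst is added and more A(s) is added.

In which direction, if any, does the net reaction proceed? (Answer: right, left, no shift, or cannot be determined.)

no shift

A catalyst speeds both forward and reverse rates equally; it changes neither Q nor K — no shift from this change.
A is a pure solid; its activity is 1 regardless of amount, so Q is unaffected — no shift from this change.
None of the changes alters Q relative to K, so there is no net shift.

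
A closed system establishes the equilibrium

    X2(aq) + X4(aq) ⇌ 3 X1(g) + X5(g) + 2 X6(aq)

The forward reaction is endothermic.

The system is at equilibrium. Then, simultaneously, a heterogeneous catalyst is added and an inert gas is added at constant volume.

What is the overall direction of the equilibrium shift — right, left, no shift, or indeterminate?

no shift

A catalyst speeds both forward and reverse rates equally; it changes neither Q nor K — no shift from this change.
At constant volume, adding an inert gas leaves every reacting species' partial pressure unchanged, so Q is unchanged — no shift from this change.
None of the changes alters Q relative to K, so there is no net shift.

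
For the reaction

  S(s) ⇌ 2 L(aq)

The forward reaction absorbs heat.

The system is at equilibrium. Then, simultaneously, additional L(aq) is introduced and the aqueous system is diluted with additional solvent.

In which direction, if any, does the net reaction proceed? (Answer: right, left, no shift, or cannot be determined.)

Adding L (aq), a product, drives the reaction to the left.
Dilution lowers every aqueous concentration by the same factor. Δn_aq = 2 − 0 = +2, so the system shifts toward the side with more dissolved moles — to the right.
The individual effects push in opposite directions; without quantitative information the net direction cannot be determined.

cannot be determined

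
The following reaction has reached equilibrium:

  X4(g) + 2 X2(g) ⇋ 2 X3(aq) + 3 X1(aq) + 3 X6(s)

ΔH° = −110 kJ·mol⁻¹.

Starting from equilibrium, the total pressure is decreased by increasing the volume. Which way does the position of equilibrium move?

left

Gas moles: reactants 3, products 0 (Δn_gas = -3). Expansion shifts the system toward the side with more moles of gas — to the left.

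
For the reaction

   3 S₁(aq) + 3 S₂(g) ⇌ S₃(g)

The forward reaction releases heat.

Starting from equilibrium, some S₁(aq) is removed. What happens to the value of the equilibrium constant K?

unchanged

The equilibrium constant depends only on temperature. This perturbation may move the position of equilibrium, but since T is unchanged, K itself is unchanged.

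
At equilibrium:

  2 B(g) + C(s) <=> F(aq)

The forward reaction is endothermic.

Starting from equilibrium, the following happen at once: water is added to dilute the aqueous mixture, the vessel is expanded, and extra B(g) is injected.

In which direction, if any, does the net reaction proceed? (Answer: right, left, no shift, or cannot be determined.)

Dilution lowers every aqueous concentration by the same factor. Δn_aq = 1 − 0 = +1, so the system shifts toward the side with more dissolved moles — to the right.
Gas moles: reactants 2, products 0 (Δn_gas = -2). Expansion shifts the system toward the side with more moles of gas — to the left.
Adding B (g), a reactant, drives the reaction to the right.
The individual effects push in opposite directions; without quantitative information the net direction cannot be determined.

cannot be determined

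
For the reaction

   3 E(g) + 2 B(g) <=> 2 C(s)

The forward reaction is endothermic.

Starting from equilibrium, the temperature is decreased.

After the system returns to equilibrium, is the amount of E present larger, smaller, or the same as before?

The forward reaction is endothermic. Lowering T favours the exothermic direction — shift to the left.
The net shift is to the left. E is a reactant, so its amount increases.

increases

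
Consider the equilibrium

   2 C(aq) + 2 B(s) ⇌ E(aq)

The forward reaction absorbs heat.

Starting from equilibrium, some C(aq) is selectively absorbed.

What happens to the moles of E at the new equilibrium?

Removing C (aq), a reactant, drives the reaction to the left.
The net shift is to the left. E is a product, so its amount decreases.

decreases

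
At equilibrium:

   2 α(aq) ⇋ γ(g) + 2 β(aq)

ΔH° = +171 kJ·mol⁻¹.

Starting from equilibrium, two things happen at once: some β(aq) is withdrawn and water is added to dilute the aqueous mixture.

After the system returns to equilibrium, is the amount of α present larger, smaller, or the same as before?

Removing β (aq), a product, drives the reaction to the right.
Dilution scales every aqueous concentration by the same factor. Δn_aq = 2 − 2 = 0, so Q is unchanged — no shift.
The net shift is to the right. α is a reactant, so its amount decreases.

decreases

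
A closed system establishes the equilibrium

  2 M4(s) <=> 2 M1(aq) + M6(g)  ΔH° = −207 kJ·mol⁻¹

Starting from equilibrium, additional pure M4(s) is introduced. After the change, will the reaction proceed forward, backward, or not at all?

no shift

M4 is a pure solid; its activity is 1 regardless of amount, so Q is unaffected — no shift from this change.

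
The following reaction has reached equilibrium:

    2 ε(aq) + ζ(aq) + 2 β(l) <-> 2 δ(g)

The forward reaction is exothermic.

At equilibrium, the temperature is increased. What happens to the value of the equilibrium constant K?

K depends on temperature via the van 't Hoff relation. The forward reaction is exothermic, so raising T decreases K.

decreases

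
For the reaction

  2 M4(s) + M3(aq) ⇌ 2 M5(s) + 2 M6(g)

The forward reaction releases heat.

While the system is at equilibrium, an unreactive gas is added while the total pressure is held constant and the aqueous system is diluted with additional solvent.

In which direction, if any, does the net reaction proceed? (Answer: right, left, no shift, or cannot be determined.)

cannot be determined

Adding inert gas at constant total pressure expands the volume and lowers every reacting partial pressure. With Δn_gas = 2 − 0 = +2, Q moves away from K toward the side with fewer gas moles, so the system shifts toward the side with more gas moles — to the right.
Dilution lowers every aqueous concentration by the same factor. Δn_aq = 0 − 1 = -1, so the system shifts toward the side with more dissolved moles — to the left.
The individual effects push in opposite directions; without quantitative information the net direction cannot be determined.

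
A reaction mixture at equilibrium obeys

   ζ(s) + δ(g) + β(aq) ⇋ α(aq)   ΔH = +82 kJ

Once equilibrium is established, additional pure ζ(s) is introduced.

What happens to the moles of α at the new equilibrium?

unchanged

ζ is a pure solid; its activity is 1 regardless of amount, so Q is unaffected — no shift from this change.
No net shift occurs, so the amount of α is unchanged.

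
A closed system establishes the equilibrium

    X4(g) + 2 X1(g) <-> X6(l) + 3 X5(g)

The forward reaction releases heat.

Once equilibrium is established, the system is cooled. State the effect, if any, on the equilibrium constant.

K depends on temperature via the van 't Hoff relation. The forward reaction is exothermic, so lowering T increases K.

increases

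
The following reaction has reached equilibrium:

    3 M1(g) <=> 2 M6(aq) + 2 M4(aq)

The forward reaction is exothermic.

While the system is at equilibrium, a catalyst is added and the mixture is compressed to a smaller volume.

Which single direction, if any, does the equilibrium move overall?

A catalyst speeds both forward and reverse rates equally; it changes neither Q nor K — no shift from this change.
Gas moles: reactants 3, products 0 (Δn_gas = -3). Compression shifts the system toward the side with fewer moles of gas — to the right.
Only the nonzero effect(s) matter; the net shift is to the right.

right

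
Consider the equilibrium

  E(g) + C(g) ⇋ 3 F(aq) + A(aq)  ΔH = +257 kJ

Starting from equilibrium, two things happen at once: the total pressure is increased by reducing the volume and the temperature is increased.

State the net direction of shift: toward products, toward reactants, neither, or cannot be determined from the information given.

right

Gas moles: reactants 2, products 0 (Δn_gas = -2). Compression shifts the system toward the side with fewer moles of gas — to the right.
The forward reaction is endothermic. Raising T favours the endothermic direction — shift to the right.
All effects act in the same direction — net shift to the right.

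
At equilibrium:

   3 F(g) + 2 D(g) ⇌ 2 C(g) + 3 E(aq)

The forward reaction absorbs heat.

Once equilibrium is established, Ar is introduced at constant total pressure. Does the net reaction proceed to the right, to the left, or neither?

Adding inert gas at constant total pressure expands the volume and lowers every reacting partial pressure. With Δn_gas = 2 − 5 = -3, Q moves away from K toward the side with fewer gas moles, so the system shifts toward the side with more gas moles — to the left.

left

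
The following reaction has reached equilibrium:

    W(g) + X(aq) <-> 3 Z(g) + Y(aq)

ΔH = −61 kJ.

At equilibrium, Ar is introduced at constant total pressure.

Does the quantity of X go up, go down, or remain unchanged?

decreases

Adding inert gas at constant total pressure expands the volume and lowers every reacting partial pressure. With Δn_gas = 3 − 1 = +2, Q moves away from K toward the side with fewer gas moles, so the system shifts toward the side with more gas moles — to the right.
The net shift is to the right. X is a reactant, so its amount decreases.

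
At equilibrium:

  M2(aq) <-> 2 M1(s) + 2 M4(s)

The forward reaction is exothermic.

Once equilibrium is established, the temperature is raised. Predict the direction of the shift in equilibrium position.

The forward reaction is exothermic. Raising T favours the endothermic direction — shift to the left.

left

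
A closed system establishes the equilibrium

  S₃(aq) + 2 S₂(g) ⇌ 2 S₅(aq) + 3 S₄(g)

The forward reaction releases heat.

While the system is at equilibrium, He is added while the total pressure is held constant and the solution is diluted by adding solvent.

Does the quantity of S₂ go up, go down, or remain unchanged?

Adding inert gas at constant total pressure expands the volume and lowers every reacting partial pressure. With Δn_gas = 3 − 2 = +1, Q moves away from K toward the side with fewer gas moles, so the system shifts toward the side with more gas moles — to the right.
Dilution lowers every aqueous concentration by the same factor. Δn_aq = 2 − 1 = +1, so the system shifts toward the side with more dissolved moles — to the right.
The net shift is to the right. S₂ is a reactant, so its amount decreases.

decreases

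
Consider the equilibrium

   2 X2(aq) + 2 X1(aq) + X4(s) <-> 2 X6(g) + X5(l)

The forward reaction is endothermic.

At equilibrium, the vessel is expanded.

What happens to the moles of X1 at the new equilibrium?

decreases

Gas moles: reactants 0, products 2 (Δn_gas = +2). Expansion shifts the system toward the side with more moles of gas — to the right.
The net shift is to the right. X1 is a reactant, so its amount decreases.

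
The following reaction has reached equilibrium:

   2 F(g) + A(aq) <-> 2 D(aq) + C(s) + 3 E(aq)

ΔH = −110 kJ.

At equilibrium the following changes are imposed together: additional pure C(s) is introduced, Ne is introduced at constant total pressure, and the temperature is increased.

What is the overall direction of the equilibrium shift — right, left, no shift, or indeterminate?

left

C is a pure solid; its activity is 1 regardless of amount, so Q is unaffected — no shift from this change.
Adding inert gas at constant total pressure expands the volume and lowers every reacting partial pressure. With Δn_gas = 0 − 2 = -2, Q moves away from K toward the side with fewer gas moles, so the system shifts toward the side with more gas moles — to the left.
The forward reaction is exothermic. Raising T favours the endothermic direction — shift to the left.
Only the nonzero effect(s) matter; the net shift is to the left.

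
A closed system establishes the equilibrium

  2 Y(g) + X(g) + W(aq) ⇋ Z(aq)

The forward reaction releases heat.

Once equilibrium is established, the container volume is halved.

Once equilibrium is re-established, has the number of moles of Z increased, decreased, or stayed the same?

increases

Gas moles: reactants 3, products 0 (Δn_gas = -3). Compression shifts the system toward the side with fewer moles of gas — to the right.
The net shift is to the right. Z is a product, so its amount increases.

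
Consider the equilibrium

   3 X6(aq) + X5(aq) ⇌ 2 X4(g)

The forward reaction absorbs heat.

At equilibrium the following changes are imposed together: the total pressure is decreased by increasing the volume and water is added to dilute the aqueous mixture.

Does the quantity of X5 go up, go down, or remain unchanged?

Gas moles: reactants 0, products 2 (Δn_gas = +2). Expansion shifts the system toward the side with more moles of gas — to the right.
Dilution lowers every aqueous concentration by the same factor. Δn_aq = 0 − 4 = -4, so the system shifts toward the side with more dissolved moles — to the left.
The two effects oppose each other, so the net shift — and hence the change in X5 — cannot be determined from the given information.

cannot be determined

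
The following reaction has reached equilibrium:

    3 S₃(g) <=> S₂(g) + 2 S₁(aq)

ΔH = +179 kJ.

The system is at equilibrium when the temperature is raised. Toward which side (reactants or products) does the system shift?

right

The forward reaction is endothermic. Raising T favours the endothermic direction — shift to the right.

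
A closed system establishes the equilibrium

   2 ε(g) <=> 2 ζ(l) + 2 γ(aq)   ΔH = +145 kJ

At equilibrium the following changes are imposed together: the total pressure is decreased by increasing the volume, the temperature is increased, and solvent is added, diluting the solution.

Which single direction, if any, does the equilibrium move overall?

cannot be determined

Gas moles: reactants 2, products 0 (Δn_gas = -2). Expansion shifts the system toward the side with more moles of gas — to the left.
The forward reaction is endothermic. Raising T favours the endothermic direction — shift to the right.
Dilution lowers every aqueous concentration by the same factor. Δn_aq = 2 − 0 = +2, so the system shifts toward the side with more dissolved moles — to the right.
The individual effects push in opposite directions; without quantitative information the net direction cannot be determined.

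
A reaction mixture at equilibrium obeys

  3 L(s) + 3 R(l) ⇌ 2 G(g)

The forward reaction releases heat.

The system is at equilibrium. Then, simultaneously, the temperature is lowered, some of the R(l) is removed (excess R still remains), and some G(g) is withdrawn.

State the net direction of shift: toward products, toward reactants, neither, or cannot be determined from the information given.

The forward reaction is exothermic. Lowering T favours the exothermic direction — shift to the right.
R is a pure liquid; its activity is 1 regardless of amount, so Q is unaffected — no shift from this change.
Removing G (g), a product, drives the reaction to the right.
Only the nonzero effect(s) matter; the net shift is to the right.

right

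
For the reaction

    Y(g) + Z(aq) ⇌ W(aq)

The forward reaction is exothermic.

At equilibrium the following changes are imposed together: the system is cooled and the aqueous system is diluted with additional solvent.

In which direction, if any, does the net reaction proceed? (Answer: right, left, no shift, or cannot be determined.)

The forward reaction is exothermic. Lowering T favours the exothermic direction — shift to the right.
Dilution scales every aqueous concentration by the same factor. Δn_aq = 1 − 1 = 0, so Q is unchanged — no shift.
Only the nonzero effect(s) matter; the net shift is to the right.

right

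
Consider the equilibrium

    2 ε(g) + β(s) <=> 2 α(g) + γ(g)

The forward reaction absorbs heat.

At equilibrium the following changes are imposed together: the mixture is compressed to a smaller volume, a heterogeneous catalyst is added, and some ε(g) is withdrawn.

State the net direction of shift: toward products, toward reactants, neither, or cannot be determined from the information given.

Gas moles: reactants 2, products 3 (Δn_gas = +1). Compression shifts the system toward the side with fewer moles of gas — to the left.
A catalyst speeds both forward and reverse rates equally; it changes neither Q nor K — no shift from this change.
Removing ε (g), a reactant, drives the reaction to the left.
Only the nonzero effect(s) matter; the net shift is to the left.

left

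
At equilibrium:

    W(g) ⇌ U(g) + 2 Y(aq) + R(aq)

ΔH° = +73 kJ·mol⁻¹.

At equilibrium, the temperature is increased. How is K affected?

K depends on temperature via the van 't Hoff relation. The forward reaction is endothermic, so raising T increases K.

increases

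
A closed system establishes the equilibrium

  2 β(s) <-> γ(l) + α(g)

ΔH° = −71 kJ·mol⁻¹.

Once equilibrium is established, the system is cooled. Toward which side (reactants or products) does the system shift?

The forward reaction is exothermic. Lowering T favours the exothermic direction — shift to the right.

right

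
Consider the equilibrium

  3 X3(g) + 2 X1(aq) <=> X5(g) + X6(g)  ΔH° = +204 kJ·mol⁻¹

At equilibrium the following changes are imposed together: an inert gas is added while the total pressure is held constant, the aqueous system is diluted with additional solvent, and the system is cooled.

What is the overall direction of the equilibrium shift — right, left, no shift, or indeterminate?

left

Adding inert gas at constant total pressure expands the volume and lowers every reacting partial pressure. With Δn_gas = 2 − 3 = -1, Q moves away from K toward the side with fewer gas moles, so the system shifts toward the side with more gas moles — to the left.
Dilution lowers every aqueous concentration by the same factor. Δn_aq = 0 − 2 = -2, so the system shifts toward the side with more dissolved moles — to the left.
The forward reaction is endothermic. Lowering T favours the exothermic direction — shift to the left.
All effects act in the same direction — net shift to the left.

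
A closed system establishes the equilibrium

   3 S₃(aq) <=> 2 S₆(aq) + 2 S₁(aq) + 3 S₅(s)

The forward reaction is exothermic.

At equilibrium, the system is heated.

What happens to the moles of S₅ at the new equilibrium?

decreases

The forward reaction is exothermic. Raising T favours the endothermic direction — shift to the left.
The net shift is to the left. S₅ is a product, so its amount decreases.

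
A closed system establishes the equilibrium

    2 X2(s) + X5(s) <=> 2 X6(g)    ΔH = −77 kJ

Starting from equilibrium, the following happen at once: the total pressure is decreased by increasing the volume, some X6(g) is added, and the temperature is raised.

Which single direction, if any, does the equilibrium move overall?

Gas moles: reactants 0, products 2 (Δn_gas = +2). Expansion shifts the system toward the side with more moles of gas — to the right.
Adding X6 (g), a product, drives the reaction to the left.
The forward reaction is exothermic. Raising T favours the endothermic direction — shift to the left.
The individual effects push in opposite directions; without quantitative information the net direction cannot be determined.

cannot be determined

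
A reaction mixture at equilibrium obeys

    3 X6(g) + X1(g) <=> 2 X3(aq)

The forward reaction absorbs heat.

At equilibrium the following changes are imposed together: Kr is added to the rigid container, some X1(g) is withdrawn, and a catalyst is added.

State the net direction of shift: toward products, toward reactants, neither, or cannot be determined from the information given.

left

At constant volume, adding an inert gas leaves every reacting species' partial pressure unchanged, so Q is unchanged — no shift from this change.
Removing X1 (g), a reactant, drives the reaction to the left.
A catalyst speeds both forward and reverse rates equally; it changes neither Q nor K — no shift from this change.
Only the nonzero effect(s) matter; the net shift is to the left.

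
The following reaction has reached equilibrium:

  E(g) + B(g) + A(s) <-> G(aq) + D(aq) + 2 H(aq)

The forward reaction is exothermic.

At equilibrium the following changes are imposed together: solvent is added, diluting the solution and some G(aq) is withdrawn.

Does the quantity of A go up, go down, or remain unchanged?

decreases

Dilution lowers every aqueous concentration by the same factor. Δn_aq = 4 − 0 = +4, so the system shifts toward the side with more dissolved moles — to the right.
Removing G (aq), a product, drives the reaction to the right.
The net shift is to the right. A is a reactant, so its amount decreases.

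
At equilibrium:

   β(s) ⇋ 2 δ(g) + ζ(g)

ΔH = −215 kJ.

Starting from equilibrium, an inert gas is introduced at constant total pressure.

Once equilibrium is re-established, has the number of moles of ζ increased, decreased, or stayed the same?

increases

Adding inert gas at constant total pressure expands the volume and lowers every reacting partial pressure. With Δn_gas = 3 − 0 = +3, Q moves away from K toward the side with fewer gas moles, so the system shifts toward the side with more gas moles — to the right.
The net shift is to the right. ζ is a product, so its amount increases.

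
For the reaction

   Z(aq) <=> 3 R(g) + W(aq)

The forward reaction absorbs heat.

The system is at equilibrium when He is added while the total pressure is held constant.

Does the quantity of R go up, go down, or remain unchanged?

Adding inert gas at constant total pressure expands the volume and lowers every reacting partial pressure. With Δn_gas = 3 − 0 = +3, Q moves away from K toward the side with fewer gas moles, so the system shifts toward the side with more gas moles — to the right.
The net shift is to the right. R is a product, so its amount increases.

increases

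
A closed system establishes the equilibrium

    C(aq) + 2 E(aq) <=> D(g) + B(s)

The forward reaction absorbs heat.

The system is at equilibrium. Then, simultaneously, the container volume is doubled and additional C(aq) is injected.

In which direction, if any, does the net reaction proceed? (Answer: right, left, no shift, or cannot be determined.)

right

Gas moles: reactants 0, products 1 (Δn_gas = +1). Expansion shifts the system toward the side with more moles of gas — to the right.
Adding C (aq), a reactant, drives the reaction to the right.
All effects act in the same direction — net shift to the right.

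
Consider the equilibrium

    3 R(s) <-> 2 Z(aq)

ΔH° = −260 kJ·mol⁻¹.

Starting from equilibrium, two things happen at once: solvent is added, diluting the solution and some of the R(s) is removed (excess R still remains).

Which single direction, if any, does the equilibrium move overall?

Dilution lowers every aqueous concentration by the same factor. Δn_aq = 2 − 0 = +2, so the system shifts toward the side with more dissolved moles — to the right.
R is a pure solid; its activity is 1 regardless of amount, so Q is unaffected — no shift from this change.
Only the nonzero effect(s) matter; the net shift is to the right.

right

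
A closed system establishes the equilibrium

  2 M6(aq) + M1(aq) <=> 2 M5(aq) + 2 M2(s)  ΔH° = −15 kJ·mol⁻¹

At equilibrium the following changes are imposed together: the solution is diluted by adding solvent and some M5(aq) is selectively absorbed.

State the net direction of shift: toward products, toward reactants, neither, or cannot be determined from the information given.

cannot be determined

Dilution lowers every aqueous concentration by the same factor. Δn_aq = 2 − 3 = -1, so the system shifts toward the side with more dissolved moles — to the left.
Removing M5 (aq), a product, drives the reaction to the right.
The individual effects push in opposite directions; without quantitative information the net direction cannot be determined.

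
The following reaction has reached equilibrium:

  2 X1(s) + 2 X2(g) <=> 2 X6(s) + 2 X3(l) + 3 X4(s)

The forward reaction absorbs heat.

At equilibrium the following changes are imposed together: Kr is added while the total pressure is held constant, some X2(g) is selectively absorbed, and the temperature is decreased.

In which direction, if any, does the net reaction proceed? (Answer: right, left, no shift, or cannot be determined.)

Adding inert gas at constant total pressure expands the volume and lowers every reacting partial pressure. With Δn_gas = 0 − 2 = -2, Q moves away from K toward the side with fewer gas moles, so the system shifts toward the side with more gas moles — to the left.
Removing X2 (g), a reactant, drives the reaction to the left.
The forward reaction is endothermic. Lowering T favours the exothermic direction — shift to the left.
All effects act in the same direction — net shift to the left.

left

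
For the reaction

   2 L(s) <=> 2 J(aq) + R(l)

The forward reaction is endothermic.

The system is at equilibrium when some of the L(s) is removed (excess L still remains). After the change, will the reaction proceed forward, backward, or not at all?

no shift

L is a pure solid; its activity is 1 regardless of amount, so Q is unaffected — no shift from this change.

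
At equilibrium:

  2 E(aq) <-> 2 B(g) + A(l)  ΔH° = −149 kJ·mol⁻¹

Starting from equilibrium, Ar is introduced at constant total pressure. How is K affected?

unchanged

The equilibrium constant depends only on temperature. This perturbation may move the position of equilibrium, but since T is unchanged, K itself is unchanged.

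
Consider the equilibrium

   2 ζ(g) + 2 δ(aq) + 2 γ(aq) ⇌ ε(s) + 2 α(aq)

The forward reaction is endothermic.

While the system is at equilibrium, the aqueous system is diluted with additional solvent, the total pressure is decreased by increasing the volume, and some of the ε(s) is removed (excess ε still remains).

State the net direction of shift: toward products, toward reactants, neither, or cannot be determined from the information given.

Dilution lowers every aqueous concentration by the same factor. Δn_aq = 2 − 4 = -2, so the system shifts toward the side with more dissolved moles — to the left.
Gas moles: reactants 2, products 0 (Δn_gas = -2). Expansion shifts the system toward the side with more moles of gas — to the left.
ε is a pure solid; its activity is 1 regardless of amount, so Q is unaffected — no shift from this change.
Only the nonzero effect(s) matter; the net shift is to the left.

left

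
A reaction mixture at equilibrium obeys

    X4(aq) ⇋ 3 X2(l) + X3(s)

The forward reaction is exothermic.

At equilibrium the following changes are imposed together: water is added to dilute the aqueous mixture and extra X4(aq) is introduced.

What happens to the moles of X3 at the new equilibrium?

cannot be determined

Dilution lowers every aqueous concentration by the same factor. Δn_aq = 0 − 1 = -1, so the system shifts toward the side with more dissolved moles — to the left.
Adding X4 (aq), a reactant, drives the reaction to the right.
The two effects oppose each other, so the net shift — and hence the change in X3 — cannot be determined from the given information.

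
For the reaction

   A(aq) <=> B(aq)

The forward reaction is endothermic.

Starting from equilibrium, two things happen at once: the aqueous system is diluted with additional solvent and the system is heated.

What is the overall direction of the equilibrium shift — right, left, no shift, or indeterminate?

Dilution scales every aqueous concentration by the same factor. Δn_aq = 1 − 1 = 0, so Q is unchanged — no shift.
The forward reaction is endothermic. Raising T favours the endothermic direction — shift to the right.
Only the nonzero effect(s) matter; the net shift is to the right.

right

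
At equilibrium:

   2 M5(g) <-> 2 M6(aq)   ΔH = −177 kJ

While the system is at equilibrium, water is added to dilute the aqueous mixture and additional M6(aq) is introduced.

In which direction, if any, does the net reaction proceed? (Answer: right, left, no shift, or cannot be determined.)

Dilution lowers every aqueous concentration by the same factor. Δn_aq = 2 − 0 = +2, so the system shifts toward the side with more dissolved moles — to the right.
Adding M6 (aq), a product, drives the reaction to the left.
The individual effects push in opposite directions; without quantitative information the net direction cannot be determined.

cannot be determined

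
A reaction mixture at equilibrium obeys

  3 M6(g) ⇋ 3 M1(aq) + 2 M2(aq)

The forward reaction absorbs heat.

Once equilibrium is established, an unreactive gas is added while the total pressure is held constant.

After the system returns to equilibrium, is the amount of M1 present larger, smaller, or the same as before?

decreases

Adding inert gas at constant total pressure expands the volume and lowers every reacting partial pressure. With Δn_gas = 0 − 3 = -3, Q moves away from K toward the side with fewer gas moles, so the system shifts toward the side with more gas moles — to the left.
The net shift is to the left. M1 is a product, so its amount decreases.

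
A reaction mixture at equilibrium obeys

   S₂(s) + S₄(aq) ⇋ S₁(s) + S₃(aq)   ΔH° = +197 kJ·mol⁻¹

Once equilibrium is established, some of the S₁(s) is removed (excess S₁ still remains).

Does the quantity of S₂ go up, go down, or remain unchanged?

S₁ is a pure solid; its activity is 1 regardless of amount, so Q is unaffected — no shift from this change.
No net shift occurs, so the amount of S₂ is unchanged.

unchanged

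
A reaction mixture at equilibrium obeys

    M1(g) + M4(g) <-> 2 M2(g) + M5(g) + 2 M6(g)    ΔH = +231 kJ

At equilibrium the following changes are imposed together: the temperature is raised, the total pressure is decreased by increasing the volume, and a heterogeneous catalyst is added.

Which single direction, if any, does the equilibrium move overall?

right

The forward reaction is endothermic. Raising T favours the endothermic direction — shift to the right.
Gas moles: reactants 2, products 5 (Δn_gas = +3). Expansion shifts the system toward the side with more moles of gas — to the right.
A catalyst speeds both forward and reverse rates equally; it changes neither Q nor K — no shift from this change.
Only the nonzero effect(s) matter; the net shift is to the right.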